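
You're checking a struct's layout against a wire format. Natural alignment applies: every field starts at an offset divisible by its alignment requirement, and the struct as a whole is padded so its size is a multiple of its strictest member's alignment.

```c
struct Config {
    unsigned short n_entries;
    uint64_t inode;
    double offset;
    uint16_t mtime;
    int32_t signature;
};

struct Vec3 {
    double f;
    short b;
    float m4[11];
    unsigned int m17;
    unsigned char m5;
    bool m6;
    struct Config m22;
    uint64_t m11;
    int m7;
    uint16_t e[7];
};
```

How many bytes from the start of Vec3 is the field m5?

Config: 0..2  n_entries  (2B, 2-aligned); 2..8  -- padding (6B); 8..16  inode  (8B, 8-aligned); 16..24  offset  (8B, 8-aligned); 24..26  mtime  (2B, 2-aligned); 26..28  -- padding (2B); 28..32  signature  (4B, 4-aligned); sizeof = 32, alignof = 8
0..8  f  (8B, 8-aligned)
8..10  b  (2B, 2-aligned)
10..12  -- padding (2B)
12..56  m4  (44B, 4-aligned)
56..60  m17  (4B, 4-aligned)
60..61  m5  (1B, 1-aligned)

60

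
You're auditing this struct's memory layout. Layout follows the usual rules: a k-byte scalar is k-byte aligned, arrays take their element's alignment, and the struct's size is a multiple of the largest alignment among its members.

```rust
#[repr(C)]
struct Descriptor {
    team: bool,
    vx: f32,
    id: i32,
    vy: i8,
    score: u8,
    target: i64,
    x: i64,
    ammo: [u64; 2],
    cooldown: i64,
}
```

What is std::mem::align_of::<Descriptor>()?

member alignments: team=1, vx=4, id=4, vy=1, score=1, target=8, x=8, ammo=8, cooldown=8
max = 8

8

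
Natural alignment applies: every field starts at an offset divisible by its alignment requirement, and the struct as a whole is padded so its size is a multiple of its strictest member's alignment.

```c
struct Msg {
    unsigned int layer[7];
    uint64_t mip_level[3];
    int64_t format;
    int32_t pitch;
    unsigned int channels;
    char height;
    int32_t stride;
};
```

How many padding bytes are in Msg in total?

7

@0: layer [28B, align 4] → 28
+4 pad (align 8)
@32: mip_level [24B, align 8] → 56
@56: format [8B, align 8] → 64
@64: pitch [4B, align 4] → 68
@68: channels [4B, align 4] → 72
@72: height [1B, align 1] → 73
+3 pad (align 4)
@76: stride [4B, align 4] → 80
size 80, align 8
data bytes 73, size 80 → padding 7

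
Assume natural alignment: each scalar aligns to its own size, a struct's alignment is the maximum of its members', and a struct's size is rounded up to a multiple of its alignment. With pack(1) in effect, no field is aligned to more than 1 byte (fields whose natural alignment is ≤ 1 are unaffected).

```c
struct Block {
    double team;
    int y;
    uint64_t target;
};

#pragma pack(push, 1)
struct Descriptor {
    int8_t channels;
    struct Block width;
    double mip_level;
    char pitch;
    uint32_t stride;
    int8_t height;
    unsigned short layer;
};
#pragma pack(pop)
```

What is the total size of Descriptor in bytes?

41

Block: team at 0 (size 8, align 8) → ends 8; y at 8 (size 4, align 4) → ends 12; pad 4 to align 8 for target; target at 16 (size 8, align 8) → ends 24; total 24 bytes, alignment 8
channels at 0 (size 1, align 1) → ends 1
width at 1 (size 24, align 1) → ends 25
mip_level at 25 (size 8, align 1) → ends 33
pitch at 33 (size 1, align 1) → ends 34
stride at 34 (size 4, align 1) → ends 38
height at 38 (size 1, align 1) → ends 39
layer at 39 (size 2, align 1) → ends 41
total 41 bytes, alignment 1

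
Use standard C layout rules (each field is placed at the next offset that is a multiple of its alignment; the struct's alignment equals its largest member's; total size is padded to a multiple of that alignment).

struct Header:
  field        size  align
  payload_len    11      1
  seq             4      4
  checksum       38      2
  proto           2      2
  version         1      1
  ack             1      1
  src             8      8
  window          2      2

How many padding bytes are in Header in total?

payload_len at 0 (size 11, align 1) → ends 11
pad 1 to align 4 for seq
seq at 12 (size 4, align 4) → ends 16
checksum at 16 (size 38, align 2) → ends 54
proto at 54 (size 2, align 2) → ends 56
version at 56 (size 1, align 1) → ends 57
ack at 57 (size 1, align 1) → ends 58
pad 6 to align 8 for src
src at 64 (size 8, align 8) → ends 72
window at 72 (size 2, align 2) → ends 74
tail pad 6 to reach multiple of 8
total 80 bytes, alignment 8
data bytes 67, size 80 → padding 13

13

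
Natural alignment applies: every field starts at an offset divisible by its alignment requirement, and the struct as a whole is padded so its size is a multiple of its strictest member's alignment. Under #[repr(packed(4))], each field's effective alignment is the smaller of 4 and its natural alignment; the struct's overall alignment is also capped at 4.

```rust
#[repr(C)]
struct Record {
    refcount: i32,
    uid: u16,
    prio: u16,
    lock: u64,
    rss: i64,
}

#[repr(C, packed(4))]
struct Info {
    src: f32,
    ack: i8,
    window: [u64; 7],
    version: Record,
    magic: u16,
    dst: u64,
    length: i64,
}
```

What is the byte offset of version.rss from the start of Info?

80

Record: refcount at 0 (size 4, align 4) → ends 4; uid at 4 (size 2, align 2) → ends 6; prio at 6 (size 2, align 2) → ends 8; lock at 8 (size 8, align 8) → ends 16; rss at 16 (size 8, align 8) → ends 24; total 24 bytes, alignment 8
src at 0 (size 4, align 4) → ends 4
ack at 4 (size 1, align 1) → ends 5
pad 3 to align 4 for window
window at 8 (size 56, align 4) → ends 64
version at 64 (size 24, align 4) → ends 88
within Record: rss at 16
64 + 16 = 80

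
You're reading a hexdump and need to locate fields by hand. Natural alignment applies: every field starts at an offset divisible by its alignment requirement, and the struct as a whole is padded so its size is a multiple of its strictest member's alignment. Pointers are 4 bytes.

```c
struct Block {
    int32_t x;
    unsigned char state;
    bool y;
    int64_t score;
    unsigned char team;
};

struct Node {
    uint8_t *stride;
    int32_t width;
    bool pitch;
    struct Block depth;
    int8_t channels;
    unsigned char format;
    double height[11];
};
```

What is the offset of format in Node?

41

Block: x at 0 (size 4, align 4) → ends 4; state at 4 (size 1, align 1) → ends 5; y at 5 (size 1, align 1) → ends 6; pad 2 to align 8 for score; score at 8 (size 8, align 8) → ends 16; team at 16 (size 1, align 1) → ends 17; tail pad 7 to reach multiple of 8; total 24 bytes, alignment 8
stride at 0 (size 4, align 4) → ends 4
width at 4 (size 4, align 4) → ends 8
pitch at 8 (size 1, align 1) → ends 9
pad 7 to align 8 for depth
depth at 16 (size 24, align 8) → ends 40
channels at 40 (size 1, align 1) → ends 41
format at 41 (size 1, align 1) → ends 42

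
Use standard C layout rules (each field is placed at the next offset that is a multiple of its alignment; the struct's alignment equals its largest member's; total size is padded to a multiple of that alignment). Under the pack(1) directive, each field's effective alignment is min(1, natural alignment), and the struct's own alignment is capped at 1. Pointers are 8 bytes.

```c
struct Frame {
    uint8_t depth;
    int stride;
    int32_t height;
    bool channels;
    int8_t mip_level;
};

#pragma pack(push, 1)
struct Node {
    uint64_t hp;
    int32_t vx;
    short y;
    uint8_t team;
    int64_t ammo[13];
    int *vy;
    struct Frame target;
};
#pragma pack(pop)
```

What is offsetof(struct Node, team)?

Frame: depth at 0 (size 1, align 1) → ends 1; pad 3 to align 4 for stride; stride at 4 (size 4, align 4) → ends 8; height at 8 (size 4, align 4) → ends 12; channels at 12 (size 1, align 1) → ends 13; mip_level at 13 (size 1, align 1) → ends 14; tail pad 2 to reach multiple of 4; total 16 bytes, alignment 4
hp at 0 (size 8, align 1) → ends 8
vx at 8 (size 4, align 1) → ends 12
y at 12 (size 2, align 1) → ends 14
team at 14 (size 1, align 1) → ends 15

14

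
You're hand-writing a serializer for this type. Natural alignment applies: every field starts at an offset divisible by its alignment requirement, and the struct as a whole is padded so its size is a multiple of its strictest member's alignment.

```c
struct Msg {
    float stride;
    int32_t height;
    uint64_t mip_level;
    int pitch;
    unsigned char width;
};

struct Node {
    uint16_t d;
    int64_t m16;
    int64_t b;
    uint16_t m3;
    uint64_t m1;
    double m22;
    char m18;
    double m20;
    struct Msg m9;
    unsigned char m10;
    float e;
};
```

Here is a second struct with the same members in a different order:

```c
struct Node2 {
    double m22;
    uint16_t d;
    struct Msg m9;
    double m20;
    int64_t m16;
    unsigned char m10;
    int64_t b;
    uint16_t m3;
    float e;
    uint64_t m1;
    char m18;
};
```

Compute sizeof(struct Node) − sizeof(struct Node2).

Msg: 0..4  stride  (4B, 4-aligned); 4..8  height  (4B, 4-aligned); 8..16  mip_level  (8B, 8-aligned); 16..20  pitch  (4B, 4-aligned); 20..21  width  (1B, 1-aligned); 21..24  -- tail padding (3B); sizeof = 24, alignof = 8
0..2  d  (2B, 2-aligned)
2..8  -- padding (6B)
8..16  m16  (8B, 8-aligned)
16..24  b  (8B, 8-aligned)
24..26  m3  (2B, 2-aligned)
26..32  -- padding (6B)
32..40  m1  (8B, 8-aligned)
40..48  m22  (8B, 8-aligned)
48..49  m18  (1B, 1-aligned)
49..56  -- padding (7B)
56..64  m20  (8B, 8-aligned)
64..88  m9  (24B, 8-aligned)
88..89  m10  (1B, 1-aligned)
89..92  -- padding (3B)
92..96  e  (4B, 4-aligned)
sizeof = 96, alignof = 8
— Node2 —
0..8  m22  (8B, 8-aligned)
8..10  d  (2B, 2-aligned)
10..16  -- padding (6B)
16..40  m9  (24B, 8-aligned)
40..48  m20  (8B, 8-aligned)
48..56  m16  (8B, 8-aligned)
56..57  m10  (1B, 1-aligned)
57..64  -- padding (7B)
64..72  b  (8B, 8-aligned)
72..74  m3  (2B, 2-aligned)
74..76  -- padding (2B)
76..80  e  (4B, 4-aligned)
80..88  m1  (8B, 8-aligned)
88..89  m18  (1B, 1-aligned)
89..96  -- tail padding (7B)
sizeof = 96, alignof = 8
96 − 96 = 0

0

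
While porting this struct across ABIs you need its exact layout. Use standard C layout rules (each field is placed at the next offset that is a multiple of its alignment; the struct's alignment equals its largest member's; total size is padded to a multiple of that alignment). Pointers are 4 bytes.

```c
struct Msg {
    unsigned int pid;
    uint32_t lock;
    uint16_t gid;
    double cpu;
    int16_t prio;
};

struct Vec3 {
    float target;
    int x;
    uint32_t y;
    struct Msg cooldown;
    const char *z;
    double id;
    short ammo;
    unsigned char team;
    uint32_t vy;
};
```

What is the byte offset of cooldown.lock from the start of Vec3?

20

Msg: 0..4  pid  (4B, 4-aligned); 4..8  lock  (4B, 4-aligned); 8..10  gid  (2B, 2-aligned); 10..16  -- padding (6B); 16..24  cpu  (8B, 8-aligned); 24..26  prio  (2B, 2-aligned); 26..32  -- tail padding (6B); sizeof = 32, alignof = 8
0..4  target  (4B, 4-aligned)
4..8  x  (4B, 4-aligned)
8..12  y  (4B, 4-aligned)
12..16  -- padding (4B)
16..48  cooldown  (32B, 8-aligned)
within Msg: lock at 4
16 + 4 = 20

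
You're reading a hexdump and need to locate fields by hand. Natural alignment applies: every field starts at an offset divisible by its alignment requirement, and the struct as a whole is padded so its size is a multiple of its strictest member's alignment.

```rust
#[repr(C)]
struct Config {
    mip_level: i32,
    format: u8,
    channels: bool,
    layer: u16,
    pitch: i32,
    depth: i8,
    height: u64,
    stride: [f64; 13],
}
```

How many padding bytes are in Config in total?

0..4  mip_level  (4B, 4-aligned)
4..5  format  (1B, 1-aligned)
5..6  channels  (1B, 1-aligned)
6..8  layer  (2B, 2-aligned)
8..12  pitch  (4B, 4-aligned)
12..13  depth  (1B, 1-aligned)
13..16  -- padding (3B)
16..24  height  (8B, 8-aligned)
24..128  stride  (104B, 8-aligned)
sizeof = 128, alignof = 8
data bytes 125, size 128 → padding 3

3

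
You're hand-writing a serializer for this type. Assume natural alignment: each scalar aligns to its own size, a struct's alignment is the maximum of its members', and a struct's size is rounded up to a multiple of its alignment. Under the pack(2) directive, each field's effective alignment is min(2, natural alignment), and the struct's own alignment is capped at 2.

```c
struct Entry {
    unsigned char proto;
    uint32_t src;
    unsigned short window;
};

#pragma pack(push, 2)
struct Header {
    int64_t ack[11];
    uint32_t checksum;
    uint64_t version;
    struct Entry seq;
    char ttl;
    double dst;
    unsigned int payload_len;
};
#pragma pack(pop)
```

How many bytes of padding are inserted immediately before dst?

1

Entry: proto at 0 (size 1, align 1) → ends 1; pad 3 to align 4 for src; src at 4 (size 4, align 4) → ends 8; window at 8 (size 2, align 2) → ends 10; tail pad 2 to reach multiple of 4; total 12 bytes, alignment 4
ack at 0 (size 88, align 2) → ends 88
checksum at 88 (size 4, align 2) → ends 92
version at 92 (size 8, align 2) → ends 100
seq at 100 (size 12, align 2) → ends 112
ttl at 112 (size 1, align 1) → ends 113
pad 1 to align 2 for dst
dst at 114 (size 8, align 2) → ends 122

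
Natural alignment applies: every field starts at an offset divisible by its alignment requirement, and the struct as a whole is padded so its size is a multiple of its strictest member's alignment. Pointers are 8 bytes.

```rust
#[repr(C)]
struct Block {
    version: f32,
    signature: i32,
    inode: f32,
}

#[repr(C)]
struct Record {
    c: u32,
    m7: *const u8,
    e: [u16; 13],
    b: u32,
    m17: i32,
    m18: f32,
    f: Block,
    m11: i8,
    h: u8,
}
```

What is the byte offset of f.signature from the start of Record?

60

Block: 0..4  version  (4B, 4-aligned); 4..8  signature  (4B, 4-aligned); 8..12  inode  (4B, 4-aligned); sizeof = 12, alignof = 4
0..4  c  (4B, 4-aligned)
4..8  -- padding (4B)
8..16  m7  (8B, 8-aligned)
16..42  e  (26B, 2-aligned)
42..44  -- padding (2B)
44..48  b  (4B, 4-aligned)
48..52  m17  (4B, 4-aligned)
52..56  m18  (4B, 4-aligned)
56..68  f  (12B, 4-aligned)
within Block: signature at 4
56 + 4 = 60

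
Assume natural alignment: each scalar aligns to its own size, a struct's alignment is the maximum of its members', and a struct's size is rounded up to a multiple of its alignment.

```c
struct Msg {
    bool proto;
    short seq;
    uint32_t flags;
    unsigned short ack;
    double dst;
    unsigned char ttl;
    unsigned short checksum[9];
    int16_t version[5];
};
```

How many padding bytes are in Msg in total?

proto at 0 (size 1, align 1) → ends 1
pad 1 to align 2 for seq
seq at 2 (size 2, align 2) → ends 4
flags at 4 (size 4, align 4) → ends 8
ack at 8 (size 2, align 2) → ends 10
pad 6 to align 8 for dst
dst at 16 (size 8, align 8) → ends 24
ttl at 24 (size 1, align 1) → ends 25
pad 1 to align 2 for checksum
checksum at 26 (size 18, align 2) → ends 44
version at 44 (size 10, align 2) → ends 54
tail pad 2 to reach multiple of 8
total 56 bytes, alignment 8
data bytes 46, size 56 → padding 10

10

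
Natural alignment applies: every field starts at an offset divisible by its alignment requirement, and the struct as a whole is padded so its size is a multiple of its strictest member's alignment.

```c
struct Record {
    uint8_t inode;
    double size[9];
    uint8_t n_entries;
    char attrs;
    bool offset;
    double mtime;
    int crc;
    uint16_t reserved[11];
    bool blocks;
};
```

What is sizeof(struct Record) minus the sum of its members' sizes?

0..1  inode  (1B, 1-aligned)
1..8  -- padding (7B)
8..80  size  (72B, 8-aligned)
80..81  n_entries  (1B, 1-aligned)
81..82  attrs  (1B, 1-aligned)
82..83  offset  (1B, 1-aligned)
83..88  -- padding (5B)
88..96  mtime  (8B, 8-aligned)
96..100  crc  (4B, 4-aligned)
100..122  reserved  (22B, 2-aligned)
122..123  blocks  (1B, 1-aligned)
123..128  -- tail padding (5B)
sizeof = 128, alignof = 8
data bytes 111, size 128 → padding 17

17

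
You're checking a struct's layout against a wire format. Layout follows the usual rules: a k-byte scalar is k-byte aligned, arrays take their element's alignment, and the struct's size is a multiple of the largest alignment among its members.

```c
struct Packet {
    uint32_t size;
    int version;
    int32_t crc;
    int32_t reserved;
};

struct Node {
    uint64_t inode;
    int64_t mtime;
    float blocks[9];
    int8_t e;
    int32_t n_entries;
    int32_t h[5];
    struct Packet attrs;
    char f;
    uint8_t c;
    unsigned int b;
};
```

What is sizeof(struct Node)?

104 bytes

Packet: @0: size [4B, align 4] → 4; @4: version [4B, align 4] → 8; @8: crc [4B, align 4] → 12; @12: reserved [4B, align 4] → 16; size 16, align 4
@0: inode [8B, align 8] → 8
@8: mtime [8B, align 8] → 16
@16: blocks [36B, align 4] → 52
@52: e [1B, align 1] → 53
+3 pad (align 4)
@56: n_entries [4B, align 4] → 60
@60: h [20B, align 4] → 80
@80: attrs [16B, align 4] → 96
@96: f [1B, align 1] → 97
@97: c [1B, align 1] → 98
+2 pad (align 4)
@100: b [4B, align 4] → 104
size 104, align 8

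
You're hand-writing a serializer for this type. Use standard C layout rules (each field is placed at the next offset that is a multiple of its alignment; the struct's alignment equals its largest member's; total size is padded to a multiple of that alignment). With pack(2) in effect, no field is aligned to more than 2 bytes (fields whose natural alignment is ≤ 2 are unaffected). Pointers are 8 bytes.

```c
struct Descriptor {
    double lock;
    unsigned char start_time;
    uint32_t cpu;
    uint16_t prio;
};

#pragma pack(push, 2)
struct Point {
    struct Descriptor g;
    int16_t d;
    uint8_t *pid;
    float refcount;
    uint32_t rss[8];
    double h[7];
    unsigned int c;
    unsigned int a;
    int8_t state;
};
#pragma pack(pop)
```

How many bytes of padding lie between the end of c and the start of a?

0

Descriptor: lock at 0 (size 8, align 8) → ends 8; start_time at 8 (size 1, align 1) → ends 9; pad 3 to align 4 for cpu; cpu at 12 (size 4, align 4) → ends 16; prio at 16 (size 2, align 2) → ends 18; tail pad 6 to reach multiple of 8; total 24 bytes, alignment 8
g at 0 (size 24, align 2) → ends 24
d at 24 (size 2, align 2) → ends 26
pid at 26 (size 8, align 2) → ends 34
refcount at 34 (size 4, align 2) → ends 38
rss at 38 (size 32, align 2) → ends 70
h at 70 (size 56, align 2) → ends 126
c at 126 (size 4, align 2) → ends 130
a at 130 (size 4, align 2) → ends 134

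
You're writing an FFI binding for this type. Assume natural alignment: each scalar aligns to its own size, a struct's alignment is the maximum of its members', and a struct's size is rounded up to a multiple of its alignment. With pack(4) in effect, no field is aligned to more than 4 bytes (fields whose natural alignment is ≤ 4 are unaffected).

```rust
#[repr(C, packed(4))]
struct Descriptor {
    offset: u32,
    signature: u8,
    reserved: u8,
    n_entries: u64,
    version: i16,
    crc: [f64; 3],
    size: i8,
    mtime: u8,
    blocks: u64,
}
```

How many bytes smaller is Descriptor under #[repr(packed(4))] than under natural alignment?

8

natural layout:
  @0: offset [4B, align 4] → 4
  @4: signature [1B, align 1] → 5
  @5: reserved [1B, align 1] → 6
  +2 pad (align 8)
  @8: n_entries [8B, align 8] → 16
  @16: version [2B, align 2] → 18
  +6 pad (align 8)
  @24: crc [24B, align 8] → 48
  @48: size [1B, align 1] → 49
  @49: mtime [1B, align 1] → 50
  +6 pad (align 8)
  @56: blocks [8B, align 8] → 64
  size 64, align 8
packed(4) layout:
  @0: offset [4B, align 4] → 4
  @4: signature [1B, align 1] → 5
  @5: reserved [1B, align 1] → 6
  +2 pad (align 4)
  @8: n_entries [8B, align 4] → 16
  @16: version [2B, align 2] → 18
  +2 pad (align 4)
  @20: crc [24B, align 4] → 44
  @44: size [1B, align 1] → 45
  @45: mtime [1B, align 1] → 46
  +2 pad (align 4)
  @48: blocks [8B, align 4] → 56
  size 56, align 4
64 − 56 = 8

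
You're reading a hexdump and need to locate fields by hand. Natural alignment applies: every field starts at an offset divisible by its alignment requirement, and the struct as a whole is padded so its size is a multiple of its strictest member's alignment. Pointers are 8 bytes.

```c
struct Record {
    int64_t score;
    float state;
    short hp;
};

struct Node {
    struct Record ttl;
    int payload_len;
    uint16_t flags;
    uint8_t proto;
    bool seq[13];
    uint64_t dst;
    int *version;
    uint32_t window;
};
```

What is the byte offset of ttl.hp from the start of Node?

12

Record: score at 0 (size 8, align 8) → ends 8; state at 8 (size 4, align 4) → ends 12; hp at 12 (size 2, align 2) → ends 14; tail pad 2 to reach multiple of 8; total 16 bytes, alignment 8
ttl at 0 (size 16, align 8) → ends 16
within Record: hp at 12
0 + 12 = 12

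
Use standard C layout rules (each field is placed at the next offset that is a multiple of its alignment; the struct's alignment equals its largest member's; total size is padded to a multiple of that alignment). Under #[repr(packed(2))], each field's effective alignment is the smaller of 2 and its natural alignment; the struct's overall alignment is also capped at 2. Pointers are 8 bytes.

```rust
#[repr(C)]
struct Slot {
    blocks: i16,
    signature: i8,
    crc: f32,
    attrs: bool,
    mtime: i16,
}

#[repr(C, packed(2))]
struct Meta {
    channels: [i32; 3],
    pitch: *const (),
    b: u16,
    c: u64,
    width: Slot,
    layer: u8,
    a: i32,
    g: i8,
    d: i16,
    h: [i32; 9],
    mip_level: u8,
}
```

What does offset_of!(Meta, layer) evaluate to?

Slot: 0..2  blocks  (2B, 2-aligned); 2..3  signature  (1B, 1-aligned); 3..4  -- padding (1B); 4..8  crc  (4B, 4-aligned); 8..9  attrs  (1B, 1-aligned); 9..10  -- padding (1B); 10..12  mtime  (2B, 2-aligned); sizeof = 12, alignof = 4
0..12  channels  (12B, 2-aligned)
12..20  pitch  (8B, 2-aligned)
20..22  b  (2B, 2-aligned)
22..30  c  (8B, 2-aligned)
30..42  width  (12B, 2-aligned)
42..43  layer  (1B, 1-aligned)

42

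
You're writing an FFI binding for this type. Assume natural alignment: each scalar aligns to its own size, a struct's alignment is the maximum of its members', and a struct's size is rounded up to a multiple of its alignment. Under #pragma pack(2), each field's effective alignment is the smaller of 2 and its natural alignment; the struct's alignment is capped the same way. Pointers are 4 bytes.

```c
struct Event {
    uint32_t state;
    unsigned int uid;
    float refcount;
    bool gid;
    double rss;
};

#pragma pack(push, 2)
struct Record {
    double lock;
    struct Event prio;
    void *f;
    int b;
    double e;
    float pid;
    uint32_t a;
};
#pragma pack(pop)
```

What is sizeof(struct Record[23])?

1288

Event: state at 0 (size 4, align 4) → ends 4; uid at 4 (size 4, align 4) → ends 8; refcount at 8 (size 4, align 4) → ends 12; gid at 12 (size 1, align 1) → ends 13; pad 3 to align 8 for rss; rss at 16 (size 8, align 8) → ends 24; total 24 bytes, alignment 8
lock at 0 (size 8, align 2) → ends 8
prio at 8 (size 24, align 2) → ends 32
f at 32 (size 4, align 2) → ends 36
b at 36 (size 4, align 2) → ends 40
e at 40 (size 8, align 2) → ends 48
pid at 48 (size 4, align 2) → ends 52
a at 52 (size 4, align 2) → ends 56
total 56 bytes, alignment 2
array of 23: 23 × 56 = 1288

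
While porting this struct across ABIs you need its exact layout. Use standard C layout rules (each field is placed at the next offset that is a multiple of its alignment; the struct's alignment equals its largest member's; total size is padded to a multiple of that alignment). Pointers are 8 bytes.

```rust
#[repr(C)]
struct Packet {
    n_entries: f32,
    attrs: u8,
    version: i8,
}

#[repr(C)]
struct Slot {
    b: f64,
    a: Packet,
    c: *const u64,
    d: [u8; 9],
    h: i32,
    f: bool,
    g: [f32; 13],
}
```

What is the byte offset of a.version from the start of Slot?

13

Packet: n_entries at 0 (size 4, align 4) → ends 4; attrs at 4 (size 1, align 1) → ends 5; version at 5 (size 1, align 1) → ends 6; tail pad 2 to reach multiple of 4; total 8 bytes, alignment 4
b at 0 (size 8, align 8) → ends 8
a at 8 (size 8, align 4) → ends 16
within Packet: version at 5
8 + 5 = 13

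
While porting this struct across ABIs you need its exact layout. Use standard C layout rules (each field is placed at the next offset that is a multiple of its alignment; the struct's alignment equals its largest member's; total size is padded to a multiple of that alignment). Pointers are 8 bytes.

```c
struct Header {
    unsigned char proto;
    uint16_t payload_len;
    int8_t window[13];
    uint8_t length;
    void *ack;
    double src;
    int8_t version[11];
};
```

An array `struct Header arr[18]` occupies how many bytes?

1008

@0: proto [1B, align 1] → 1
+1 pad (align 2)
@2: payload_len [2B, align 2] → 4
@4: window [13B, align 1] → 17
@17: length [1B, align 1] → 18
+6 pad (align 8)
@24: ack [8B, align 8] → 32
@32: src [8B, align 8] → 40
@40: version [11B, align 1] → 51
+5 tail pad (align 8)
size 56, align 8
array of 18: 18 × 56 = 1008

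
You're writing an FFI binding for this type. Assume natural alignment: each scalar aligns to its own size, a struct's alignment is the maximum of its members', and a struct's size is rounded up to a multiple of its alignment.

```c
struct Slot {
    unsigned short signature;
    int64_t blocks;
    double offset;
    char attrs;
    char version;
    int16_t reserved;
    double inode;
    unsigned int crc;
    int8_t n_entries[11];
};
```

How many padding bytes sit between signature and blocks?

6

0..2  signature  (2B, 2-aligned)
2..8  -- padding (6B)
8..16  blocks  (8B, 8-aligned)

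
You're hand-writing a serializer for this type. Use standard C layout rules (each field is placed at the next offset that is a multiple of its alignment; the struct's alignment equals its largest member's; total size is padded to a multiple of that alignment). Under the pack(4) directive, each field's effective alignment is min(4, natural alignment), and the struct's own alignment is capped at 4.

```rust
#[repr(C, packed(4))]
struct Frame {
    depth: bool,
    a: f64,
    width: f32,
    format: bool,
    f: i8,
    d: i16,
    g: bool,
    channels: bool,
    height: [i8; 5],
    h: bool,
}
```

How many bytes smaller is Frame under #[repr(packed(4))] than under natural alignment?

4

natural layout:
  0..1  depth  (1B, 1-aligned)
  1..8  -- padding (7B)
  8..16  a  (8B, 8-aligned)
  16..20  width  (4B, 4-aligned)
  20..21  format  (1B, 1-aligned)
  21..22  f  (1B, 1-aligned)
  22..24  d  (2B, 2-aligned)
  24..25  g  (1B, 1-aligned)
  25..26  channels  (1B, 1-aligned)
  26..31  height  (5B, 1-aligned)
  31..32  h  (1B, 1-aligned)
  sizeof = 32, alignof = 8
packed(4) layout:
  0..1  depth  (1B, 1-aligned)
  1..4  -- padding (3B)
  4..12  a  (8B, 4-aligned)
  12..16  width  (4B, 4-aligned)
  16..17  format  (1B, 1-aligned)
  17..18  f  (1B, 1-aligned)
  18..20  d  (2B, 2-aligned)
  20..21  g  (1B, 1-aligned)
  21..22  channels  (1B, 1-aligned)
  22..27  height  (5B, 1-aligned)
  27..28  h  (1B, 1-aligned)
  sizeof = 28, alignof = 4
32 − 28 = 4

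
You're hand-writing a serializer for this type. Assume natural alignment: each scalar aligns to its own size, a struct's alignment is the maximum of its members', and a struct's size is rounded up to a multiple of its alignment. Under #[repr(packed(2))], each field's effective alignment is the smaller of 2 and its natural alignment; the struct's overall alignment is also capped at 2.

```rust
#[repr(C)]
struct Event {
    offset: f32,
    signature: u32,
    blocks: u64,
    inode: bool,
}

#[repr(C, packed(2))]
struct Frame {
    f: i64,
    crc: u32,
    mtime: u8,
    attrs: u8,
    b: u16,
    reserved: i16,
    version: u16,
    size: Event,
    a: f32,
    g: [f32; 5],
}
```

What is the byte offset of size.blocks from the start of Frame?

28

Event: 0..4  offset  (4B, 4-aligned); 4..8  signature  (4B, 4-aligned); 8..16  blocks  (8B, 8-aligned); 16..17  inode  (1B, 1-aligned); 17..24  -- tail padding (7B); sizeof = 24, alignof = 8
0..8  f  (8B, 2-aligned)
8..12  crc  (4B, 2-aligned)
12..13  mtime  (1B, 1-aligned)
13..14  attrs  (1B, 1-aligned)
14..16  b  (2B, 2-aligned)
16..18  reserved  (2B, 2-aligned)
18..20  version  (2B, 2-aligned)
20..44  size  (24B, 2-aligned)
within Event: blocks at 8
20 + 8 = 28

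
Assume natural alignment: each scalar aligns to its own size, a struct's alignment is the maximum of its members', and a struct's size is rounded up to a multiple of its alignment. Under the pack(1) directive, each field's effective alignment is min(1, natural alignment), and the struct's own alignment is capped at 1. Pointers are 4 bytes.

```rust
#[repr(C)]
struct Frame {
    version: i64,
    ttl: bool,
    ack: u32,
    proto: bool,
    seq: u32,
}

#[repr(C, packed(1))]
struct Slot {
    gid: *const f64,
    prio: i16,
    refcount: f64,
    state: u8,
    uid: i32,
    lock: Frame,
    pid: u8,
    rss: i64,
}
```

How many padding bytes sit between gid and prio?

Frame: 0..8  version  (8B, 8-aligned); 8..9  ttl  (1B, 1-aligned); 9..12  -- padding (3B); 12..16  ack  (4B, 4-aligned); 16..17  proto  (1B, 1-aligned); 17..20  -- padding (3B); 20..24  seq  (4B, 4-aligned); sizeof = 24, alignof = 8
0..4  gid  (4B, 1-aligned)
4..6  prio  (2B, 1-aligned)

0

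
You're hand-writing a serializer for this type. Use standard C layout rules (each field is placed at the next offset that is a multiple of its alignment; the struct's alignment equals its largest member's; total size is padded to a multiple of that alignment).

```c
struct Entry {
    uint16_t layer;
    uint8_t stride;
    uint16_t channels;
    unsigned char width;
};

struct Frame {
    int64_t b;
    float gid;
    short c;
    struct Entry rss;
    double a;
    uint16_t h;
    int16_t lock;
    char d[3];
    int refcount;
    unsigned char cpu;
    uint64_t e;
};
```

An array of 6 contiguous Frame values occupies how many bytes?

336

Entry: @0: layer [2B, align 2] → 2; @2: stride [1B, align 1] → 3; +1 pad (align 2); @4: channels [2B, align 2] → 6; @6: width [1B, align 1] → 7; +1 tail pad (align 2); size 8, align 2
@0: b [8B, align 8] → 8
@8: gid [4B, align 4] → 12
@12: c [2B, align 2] → 14
@14: rss [8B, align 2] → 22
+2 pad (align 8)
@24: a [8B, align 8] → 32
@32: h [2B, align 2] → 34
@34: lock [2B, align 2] → 36
@36: d [3B, align 1] → 39
+1 pad (align 4)
@40: refcount [4B, align 4] → 44
@44: cpu [1B, align 1] → 45
+3 pad (align 8)
@48: e [8B, align 8] → 56
size 56, align 8
array of 6: 6 × 56 = 336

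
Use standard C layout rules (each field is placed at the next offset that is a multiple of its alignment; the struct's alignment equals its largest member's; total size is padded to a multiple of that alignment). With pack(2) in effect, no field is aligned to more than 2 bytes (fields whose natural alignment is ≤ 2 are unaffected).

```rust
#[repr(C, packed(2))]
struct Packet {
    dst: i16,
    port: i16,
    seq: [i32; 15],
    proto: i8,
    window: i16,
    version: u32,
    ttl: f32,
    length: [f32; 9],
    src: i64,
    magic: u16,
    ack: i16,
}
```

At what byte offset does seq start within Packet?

4

0..2  dst  (2B, 2-aligned)
2..4  port  (2B, 2-aligned)
4..64  seq  (60B, 2-aligned)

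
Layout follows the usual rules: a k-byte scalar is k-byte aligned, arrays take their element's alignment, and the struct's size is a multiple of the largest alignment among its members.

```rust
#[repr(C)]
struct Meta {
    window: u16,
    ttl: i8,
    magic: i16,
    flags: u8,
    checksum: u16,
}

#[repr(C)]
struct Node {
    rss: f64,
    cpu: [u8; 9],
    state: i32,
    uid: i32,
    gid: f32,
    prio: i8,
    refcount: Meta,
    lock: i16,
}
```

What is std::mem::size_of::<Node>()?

48 bytes

Meta: @0: window [2B, align 2] → 2; @2: ttl [1B, align 1] → 3; +1 pad (align 2); @4: magic [2B, align 2] → 6; @6: flags [1B, align 1] → 7; +1 pad (align 2); @8: checksum [2B, align 2] → 10; size 10, align 2
@0: rss [8B, align 8] → 8
@8: cpu [9B, align 1] → 17
+3 pad (align 4)
@20: state [4B, align 4] → 24
@24: uid [4B, align 4] → 28
@28: gid [4B, align 4] → 32
@32: prio [1B, align 1] → 33
+1 pad (align 2)
@34: refcount [10B, align 2] → 44
@44: lock [2B, align 2] → 46
+2 tail pad (align 8)
size 48, align 8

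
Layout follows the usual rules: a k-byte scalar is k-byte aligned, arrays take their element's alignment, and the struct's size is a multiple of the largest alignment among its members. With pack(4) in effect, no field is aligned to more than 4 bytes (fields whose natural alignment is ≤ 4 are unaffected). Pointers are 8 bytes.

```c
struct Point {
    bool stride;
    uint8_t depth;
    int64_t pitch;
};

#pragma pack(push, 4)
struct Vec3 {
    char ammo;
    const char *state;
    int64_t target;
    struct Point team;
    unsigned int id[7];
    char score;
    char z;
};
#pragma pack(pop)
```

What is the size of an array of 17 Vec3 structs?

Point: stride at 0 (size 1, align 1) → ends 1; depth at 1 (size 1, align 1) → ends 2; pad 6 to align 8 for pitch; pitch at 8 (size 8, align 8) → ends 16; total 16 bytes, alignment 8
ammo at 0 (size 1, align 1) → ends 1
pad 3 to align 4 for state
state at 4 (size 8, align 4) → ends 12
target at 12 (size 8, align 4) → ends 20
team at 20 (size 16, align 4) → ends 36
id at 36 (size 28, align 4) → ends 64
score at 64 (size 1, align 1) → ends 65
z at 65 (size 1, align 1) → ends 66
tail pad 2 to reach multiple of 4
total 68 bytes, alignment 4
array of 17: 17 × 68 = 1156

1156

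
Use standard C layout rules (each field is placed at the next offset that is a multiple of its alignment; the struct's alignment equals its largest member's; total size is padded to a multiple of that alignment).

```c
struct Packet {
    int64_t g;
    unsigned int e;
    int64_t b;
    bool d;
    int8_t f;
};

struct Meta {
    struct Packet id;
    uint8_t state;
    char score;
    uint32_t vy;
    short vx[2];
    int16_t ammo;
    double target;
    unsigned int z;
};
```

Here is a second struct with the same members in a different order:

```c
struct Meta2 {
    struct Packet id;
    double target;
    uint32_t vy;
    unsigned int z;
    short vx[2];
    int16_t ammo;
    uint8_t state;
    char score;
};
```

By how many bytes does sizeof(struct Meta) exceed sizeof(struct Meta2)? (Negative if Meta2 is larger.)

8

Packet: 0..8  g  (8B, 8-aligned); 8..12  e  (4B, 4-aligned); 12..16  -- padding (4B); 16..24  b  (8B, 8-aligned); 24..25  d  (1B, 1-aligned); 25..26  f  (1B, 1-aligned); 26..32  -- tail padding (6B); sizeof = 32, alignof = 8
0..32  id  (32B, 8-aligned)
32..33  state  (1B, 1-aligned)
33..34  score  (1B, 1-aligned)
34..36  -- padding (2B)
36..40  vy  (4B, 4-aligned)
40..44  vx  (4B, 2-aligned)
44..46  ammo  (2B, 2-aligned)
46..48  -- padding (2B)
48..56  target  (8B, 8-aligned)
56..60  z  (4B, 4-aligned)
60..64  -- tail padding (4B)
sizeof = 64, alignof = 8
— Meta2 —
0..32  id  (32B, 8-aligned)
32..40  target  (8B, 8-aligned)
40..44  vy  (4B, 4-aligned)
44..48  z  (4B, 4-aligned)
48..52  vx  (4B, 2-aligned)
52..54  ammo  (2B, 2-aligned)
54..55  state  (1B, 1-aligned)
55..56  score  (1B, 1-aligned)
sizeof = 56, alignof = 8
64 − 56 = 8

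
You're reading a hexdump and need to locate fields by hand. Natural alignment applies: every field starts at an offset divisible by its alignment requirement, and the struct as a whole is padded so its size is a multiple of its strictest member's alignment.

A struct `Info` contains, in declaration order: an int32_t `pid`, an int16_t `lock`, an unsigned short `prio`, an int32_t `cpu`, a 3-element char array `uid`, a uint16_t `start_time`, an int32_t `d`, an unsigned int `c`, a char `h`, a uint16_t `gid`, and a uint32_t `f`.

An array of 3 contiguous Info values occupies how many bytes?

pid at 0 (size 4, align 4) → ends 4
lock at 4 (size 2, align 2) → ends 6
prio at 6 (size 2, align 2) → ends 8
cpu at 8 (size 4, align 4) → ends 12
uid at 12 (size 3, align 1) → ends 15
pad 1 to align 2 for start_time
start_time at 16 (size 2, align 2) → ends 18
pad 2 to align 4 for d
d at 20 (size 4, align 4) → ends 24
c at 24 (size 4, align 4) → ends 28
h at 28 (size 1, align 1) → ends 29
pad 1 to align 2 for gid
gid at 30 (size 2, align 2) → ends 32
f at 32 (size 4, align 4) → ends 36
total 36 bytes, alignment 4
array of 3: 3 × 36 = 108

108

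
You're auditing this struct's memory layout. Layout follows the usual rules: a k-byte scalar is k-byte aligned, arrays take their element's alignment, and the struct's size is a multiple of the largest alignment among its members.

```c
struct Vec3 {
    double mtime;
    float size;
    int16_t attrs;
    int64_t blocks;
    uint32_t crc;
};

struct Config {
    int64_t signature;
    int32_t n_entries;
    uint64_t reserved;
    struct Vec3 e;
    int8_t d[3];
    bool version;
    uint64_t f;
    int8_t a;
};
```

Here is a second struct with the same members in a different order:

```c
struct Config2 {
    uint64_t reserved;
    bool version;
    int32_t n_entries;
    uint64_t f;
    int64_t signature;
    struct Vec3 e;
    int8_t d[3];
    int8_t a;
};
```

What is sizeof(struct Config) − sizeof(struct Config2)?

Vec3: mtime at 0 (size 8, align 8) → ends 8; size at 8 (size 4, align 4) → ends 12; attrs at 12 (size 2, align 2) → ends 14; pad 2 to align 8 for blocks; blocks at 16 (size 8, align 8) → ends 24; crc at 24 (size 4, align 4) → ends 28; tail pad 4 to reach multiple of 8; total 32 bytes, alignment 8
signature at 0 (size 8, align 8) → ends 8
n_entries at 8 (size 4, align 4) → ends 12
pad 4 to align 8 for reserved
reserved at 16 (size 8, align 8) → ends 24
e at 24 (size 32, align 8) → ends 56
d at 56 (size 3, align 1) → ends 59
version at 59 (size 1, align 1) → ends 60
pad 4 to align 8 for f
f at 64 (size 8, align 8) → ends 72
a at 72 (size 1, align 1) → ends 73
tail pad 7 to reach multiple of 8
total 80 bytes, alignment 8
— Config2 —
reserved at 0 (size 8, align 8) → ends 8
version at 8 (size 1, align 1) → ends 9
pad 3 to align 4 for n_entries
n_entries at 12 (size 4, align 4) → ends 16
f at 16 (size 8, align 8) → ends 24
signature at 24 (size 8, align 8) → ends 32
e at 32 (size 32, align 8) → ends 64
d at 64 (size 3, align 1) → ends 67
a at 67 (size 1, align 1) → ends 68
tail pad 4 to reach multiple of 8
total 72 bytes, alignment 8
80 − 72 = 8

8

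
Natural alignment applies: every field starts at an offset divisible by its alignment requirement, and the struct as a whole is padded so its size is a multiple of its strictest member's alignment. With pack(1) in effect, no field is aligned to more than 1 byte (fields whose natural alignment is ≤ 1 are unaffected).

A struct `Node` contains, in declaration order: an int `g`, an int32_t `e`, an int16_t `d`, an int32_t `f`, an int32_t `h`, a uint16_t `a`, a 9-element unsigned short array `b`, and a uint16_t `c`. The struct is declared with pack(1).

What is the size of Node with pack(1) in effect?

40

0..4  g  (4B, 1-aligned)
4..8  e  (4B, 1-aligned)
8..10  d  (2B, 1-aligned)
10..14  f  (4B, 1-aligned)
14..18  h  (4B, 1-aligned)
18..20  a  (2B, 1-aligned)
20..38  b  (18B, 1-aligned)
38..40  c  (2B, 1-aligned)
sizeof = 40, alignof = 1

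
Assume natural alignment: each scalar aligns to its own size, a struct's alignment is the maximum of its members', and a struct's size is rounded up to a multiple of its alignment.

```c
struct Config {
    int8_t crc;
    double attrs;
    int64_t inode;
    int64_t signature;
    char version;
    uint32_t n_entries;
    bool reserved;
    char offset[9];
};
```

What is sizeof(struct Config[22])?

@0: crc [1B, align 1] → 1
+7 pad (align 8)
@8: attrs [8B, align 8] → 16
@16: inode [8B, align 8] → 24
@24: signature [8B, align 8] → 32
@32: version [1B, align 1] → 33
+3 pad (align 4)
@36: n_entries [4B, align 4] → 40
@40: reserved [1B, align 1] → 41
@41: offset [9B, align 1] → 50
+6 tail pad (align 8)
size 56, align 8
array of 22: 22 × 56 = 1232

1232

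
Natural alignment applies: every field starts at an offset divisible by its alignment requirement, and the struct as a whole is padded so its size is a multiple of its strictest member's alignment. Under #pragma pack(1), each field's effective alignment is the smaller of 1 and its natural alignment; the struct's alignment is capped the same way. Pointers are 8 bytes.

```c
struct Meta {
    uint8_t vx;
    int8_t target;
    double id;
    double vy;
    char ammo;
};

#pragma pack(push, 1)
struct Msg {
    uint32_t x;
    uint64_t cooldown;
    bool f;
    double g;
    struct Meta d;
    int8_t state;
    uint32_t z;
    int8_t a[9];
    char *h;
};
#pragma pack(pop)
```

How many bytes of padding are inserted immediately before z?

Meta: @0: vx [1B, align 1] → 1; @1: target [1B, align 1] → 2; +6 pad (align 8); @8: id [8B, align 8] → 16; @16: vy [8B, align 8] → 24; @24: ammo [1B, align 1] → 25; +7 tail pad (align 8); size 32, align 8
@0: x [4B, align 1] → 4
@4: cooldown [8B, align 1] → 12
@12: f [1B, align 1] → 13
@13: g [8B, align 1] → 21
@21: d [32B, align 1] → 53
@53: state [1B, align 1] → 54
@54: z [4B, align 1] → 58

0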